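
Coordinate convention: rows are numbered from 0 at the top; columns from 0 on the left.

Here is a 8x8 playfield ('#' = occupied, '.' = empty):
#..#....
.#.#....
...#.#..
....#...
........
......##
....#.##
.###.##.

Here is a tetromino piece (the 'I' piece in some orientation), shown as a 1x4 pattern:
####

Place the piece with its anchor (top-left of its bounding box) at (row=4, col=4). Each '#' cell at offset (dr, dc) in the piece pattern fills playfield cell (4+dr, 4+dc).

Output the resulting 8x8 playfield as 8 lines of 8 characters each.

Fill (4+0,4+0) = (4,4)
Fill (4+0,4+1) = (4,5)
Fill (4+0,4+2) = (4,6)
Fill (4+0,4+3) = (4,7)

Answer: #..#....
.#.#....
...#.#..
....#...
....####
......##
....#.##
.###.##.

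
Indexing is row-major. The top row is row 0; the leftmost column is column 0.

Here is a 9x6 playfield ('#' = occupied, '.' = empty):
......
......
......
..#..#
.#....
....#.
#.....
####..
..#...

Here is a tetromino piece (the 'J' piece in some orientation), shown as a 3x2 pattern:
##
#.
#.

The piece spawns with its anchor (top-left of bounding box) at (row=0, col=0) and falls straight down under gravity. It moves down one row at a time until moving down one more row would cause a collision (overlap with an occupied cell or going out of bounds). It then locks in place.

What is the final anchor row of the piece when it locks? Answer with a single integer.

Answer: 3

Derivation:
Spawn at (row=0, col=0). Try each row:
  row 0: fits
  row 1: fits
  row 2: fits
  row 3: fits
  row 4: blocked -> lock at row 3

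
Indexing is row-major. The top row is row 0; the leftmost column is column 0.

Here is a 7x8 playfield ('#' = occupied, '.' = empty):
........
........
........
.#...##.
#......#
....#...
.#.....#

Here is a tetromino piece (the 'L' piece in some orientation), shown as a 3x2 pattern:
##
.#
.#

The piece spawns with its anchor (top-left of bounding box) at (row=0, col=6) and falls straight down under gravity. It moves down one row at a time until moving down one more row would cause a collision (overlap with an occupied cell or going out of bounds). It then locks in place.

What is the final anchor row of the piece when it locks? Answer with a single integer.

Answer: 1

Derivation:
Spawn at (row=0, col=6). Try each row:
  row 0: fits
  row 1: fits
  row 2: blocked -> lock at row 1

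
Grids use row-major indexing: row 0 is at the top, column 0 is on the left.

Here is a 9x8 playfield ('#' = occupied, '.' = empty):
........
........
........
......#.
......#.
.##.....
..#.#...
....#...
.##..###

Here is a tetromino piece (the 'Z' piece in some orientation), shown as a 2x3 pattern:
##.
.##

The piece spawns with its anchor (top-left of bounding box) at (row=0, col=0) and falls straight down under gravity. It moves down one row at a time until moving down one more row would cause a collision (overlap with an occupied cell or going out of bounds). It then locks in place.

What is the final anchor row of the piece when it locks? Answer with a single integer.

Answer: 3

Derivation:
Spawn at (row=0, col=0). Try each row:
  row 0: fits
  row 1: fits
  row 2: fits
  row 3: fits
  row 4: blocked -> lock at row 3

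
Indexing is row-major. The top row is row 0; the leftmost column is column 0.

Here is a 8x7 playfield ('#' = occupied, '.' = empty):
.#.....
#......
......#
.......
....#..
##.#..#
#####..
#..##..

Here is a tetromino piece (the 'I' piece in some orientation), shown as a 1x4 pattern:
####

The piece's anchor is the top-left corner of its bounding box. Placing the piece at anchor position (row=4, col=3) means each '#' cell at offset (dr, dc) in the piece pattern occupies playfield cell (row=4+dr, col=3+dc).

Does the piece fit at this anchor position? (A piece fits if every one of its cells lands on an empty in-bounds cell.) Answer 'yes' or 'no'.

Check each piece cell at anchor (4, 3):
  offset (0,0) -> (4,3): empty -> OK
  offset (0,1) -> (4,4): occupied ('#') -> FAIL
  offset (0,2) -> (4,5): empty -> OK
  offset (0,3) -> (4,6): empty -> OK
All cells valid: no

Answer: no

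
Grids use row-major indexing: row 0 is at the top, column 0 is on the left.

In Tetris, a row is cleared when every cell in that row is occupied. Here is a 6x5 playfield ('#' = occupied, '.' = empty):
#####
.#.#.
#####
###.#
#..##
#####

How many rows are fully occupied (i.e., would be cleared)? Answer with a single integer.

Check each row:
  row 0: 0 empty cells -> FULL (clear)
  row 1: 3 empty cells -> not full
  row 2: 0 empty cells -> FULL (clear)
  row 3: 1 empty cell -> not full
  row 4: 2 empty cells -> not full
  row 5: 0 empty cells -> FULL (clear)
Total rows cleared: 3

Answer: 3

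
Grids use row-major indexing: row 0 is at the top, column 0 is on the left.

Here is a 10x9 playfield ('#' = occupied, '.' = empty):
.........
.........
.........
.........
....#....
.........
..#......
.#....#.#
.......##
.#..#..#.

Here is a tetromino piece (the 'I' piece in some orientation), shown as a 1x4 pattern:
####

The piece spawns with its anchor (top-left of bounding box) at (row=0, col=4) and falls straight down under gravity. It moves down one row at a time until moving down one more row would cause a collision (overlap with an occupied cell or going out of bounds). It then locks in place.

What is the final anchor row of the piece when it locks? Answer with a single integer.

Answer: 3

Derivation:
Spawn at (row=0, col=4). Try each row:
  row 0: fits
  row 1: fits
  row 2: fits
  row 3: fits
  row 4: blocked -> lock at row 3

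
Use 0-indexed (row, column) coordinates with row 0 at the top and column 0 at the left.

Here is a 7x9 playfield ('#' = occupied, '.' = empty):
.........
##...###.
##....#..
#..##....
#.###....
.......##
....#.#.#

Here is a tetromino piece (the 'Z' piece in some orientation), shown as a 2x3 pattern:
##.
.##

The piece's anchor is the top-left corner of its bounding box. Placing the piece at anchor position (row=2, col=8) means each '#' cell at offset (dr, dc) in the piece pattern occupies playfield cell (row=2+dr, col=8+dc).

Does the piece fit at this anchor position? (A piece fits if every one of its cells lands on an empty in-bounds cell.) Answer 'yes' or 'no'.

Check each piece cell at anchor (2, 8):
  offset (0,0) -> (2,8): empty -> OK
  offset (0,1) -> (2,9): out of bounds -> FAIL
  offset (1,1) -> (3,9): out of bounds -> FAIL
  offset (1,2) -> (3,10): out of bounds -> FAIL
All cells valid: no

Answer: no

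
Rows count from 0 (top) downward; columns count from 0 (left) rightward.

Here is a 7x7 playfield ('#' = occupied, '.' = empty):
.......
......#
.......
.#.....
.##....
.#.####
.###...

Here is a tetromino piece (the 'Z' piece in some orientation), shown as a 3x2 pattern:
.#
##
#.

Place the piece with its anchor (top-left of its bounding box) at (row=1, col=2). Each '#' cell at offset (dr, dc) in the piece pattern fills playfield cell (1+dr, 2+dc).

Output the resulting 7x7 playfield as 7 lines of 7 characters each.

Answer: .......
...#..#
..##...
.##....
.##....
.#.####
.###...

Derivation:
Fill (1+0,2+1) = (1,3)
Fill (1+1,2+0) = (2,2)
Fill (1+1,2+1) = (2,3)
Fill (1+2,2+0) = (3,2)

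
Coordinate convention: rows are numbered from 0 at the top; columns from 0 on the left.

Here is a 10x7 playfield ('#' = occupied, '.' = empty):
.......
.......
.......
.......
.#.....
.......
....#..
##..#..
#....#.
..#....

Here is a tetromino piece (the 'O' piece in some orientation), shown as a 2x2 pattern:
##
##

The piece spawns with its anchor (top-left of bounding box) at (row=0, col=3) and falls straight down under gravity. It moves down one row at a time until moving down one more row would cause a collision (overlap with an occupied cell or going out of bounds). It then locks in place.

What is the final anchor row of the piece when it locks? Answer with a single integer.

Spawn at (row=0, col=3). Try each row:
  row 0: fits
  row 1: fits
  row 2: fits
  row 3: fits
  row 4: fits
  row 5: blocked -> lock at row 4

Answer: 4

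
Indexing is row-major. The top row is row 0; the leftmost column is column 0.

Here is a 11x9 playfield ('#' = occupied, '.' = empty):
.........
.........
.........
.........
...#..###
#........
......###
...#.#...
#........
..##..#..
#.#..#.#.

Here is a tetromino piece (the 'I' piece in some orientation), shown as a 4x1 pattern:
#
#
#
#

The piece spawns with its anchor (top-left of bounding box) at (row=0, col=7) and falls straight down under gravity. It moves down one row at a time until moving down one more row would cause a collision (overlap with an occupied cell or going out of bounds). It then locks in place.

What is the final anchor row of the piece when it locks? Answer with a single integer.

Spawn at (row=0, col=7). Try each row:
  row 0: fits
  row 1: blocked -> lock at row 0

Answer: 0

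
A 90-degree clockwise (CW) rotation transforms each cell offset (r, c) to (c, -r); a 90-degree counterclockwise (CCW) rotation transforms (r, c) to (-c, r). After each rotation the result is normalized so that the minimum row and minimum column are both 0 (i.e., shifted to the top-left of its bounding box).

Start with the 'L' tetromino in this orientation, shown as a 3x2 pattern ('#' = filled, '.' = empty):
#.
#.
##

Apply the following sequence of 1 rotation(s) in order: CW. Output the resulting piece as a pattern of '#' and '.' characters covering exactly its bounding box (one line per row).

Answer: ###
#..

Derivation:
Start:
#.
#.
##
After rotation 1 (CW):
###
#..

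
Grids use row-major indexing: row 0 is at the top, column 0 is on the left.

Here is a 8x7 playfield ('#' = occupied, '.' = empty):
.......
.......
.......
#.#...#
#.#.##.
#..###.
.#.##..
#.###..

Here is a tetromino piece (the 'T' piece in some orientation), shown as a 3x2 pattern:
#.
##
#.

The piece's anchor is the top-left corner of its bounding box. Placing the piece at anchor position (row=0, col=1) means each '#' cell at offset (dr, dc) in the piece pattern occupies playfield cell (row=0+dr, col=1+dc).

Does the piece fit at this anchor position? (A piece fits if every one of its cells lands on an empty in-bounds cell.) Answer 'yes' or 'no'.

Check each piece cell at anchor (0, 1):
  offset (0,0) -> (0,1): empty -> OK
  offset (1,0) -> (1,1): empty -> OK
  offset (1,1) -> (1,2): empty -> OK
  offset (2,0) -> (2,1): empty -> OK
All cells valid: yes

Answer: yes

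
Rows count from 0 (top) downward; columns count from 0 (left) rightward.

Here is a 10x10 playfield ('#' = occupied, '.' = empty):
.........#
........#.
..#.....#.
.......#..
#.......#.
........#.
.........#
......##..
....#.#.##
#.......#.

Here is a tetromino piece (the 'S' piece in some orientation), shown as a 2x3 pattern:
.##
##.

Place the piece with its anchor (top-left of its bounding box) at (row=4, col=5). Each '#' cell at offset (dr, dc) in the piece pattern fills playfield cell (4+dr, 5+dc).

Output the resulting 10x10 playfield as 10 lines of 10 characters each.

Fill (4+0,5+1) = (4,6)
Fill (4+0,5+2) = (4,7)
Fill (4+1,5+0) = (5,5)
Fill (4+1,5+1) = (5,6)

Answer: .........#
........#.
..#.....#.
.......#..
#.....###.
.....##.#.
.........#
......##..
....#.#.##
#.......#.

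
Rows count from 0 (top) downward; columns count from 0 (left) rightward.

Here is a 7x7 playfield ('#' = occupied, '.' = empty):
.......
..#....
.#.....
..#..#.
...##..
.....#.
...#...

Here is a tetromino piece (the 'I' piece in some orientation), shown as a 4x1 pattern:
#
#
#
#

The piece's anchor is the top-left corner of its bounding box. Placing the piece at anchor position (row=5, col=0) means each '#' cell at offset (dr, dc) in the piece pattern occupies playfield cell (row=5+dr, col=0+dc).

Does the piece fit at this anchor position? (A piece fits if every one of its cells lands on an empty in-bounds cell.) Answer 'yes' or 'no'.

Check each piece cell at anchor (5, 0):
  offset (0,0) -> (5,0): empty -> OK
  offset (1,0) -> (6,0): empty -> OK
  offset (2,0) -> (7,0): out of bounds -> FAIL
  offset (3,0) -> (8,0): out of bounds -> FAIL
All cells valid: no

Answer: no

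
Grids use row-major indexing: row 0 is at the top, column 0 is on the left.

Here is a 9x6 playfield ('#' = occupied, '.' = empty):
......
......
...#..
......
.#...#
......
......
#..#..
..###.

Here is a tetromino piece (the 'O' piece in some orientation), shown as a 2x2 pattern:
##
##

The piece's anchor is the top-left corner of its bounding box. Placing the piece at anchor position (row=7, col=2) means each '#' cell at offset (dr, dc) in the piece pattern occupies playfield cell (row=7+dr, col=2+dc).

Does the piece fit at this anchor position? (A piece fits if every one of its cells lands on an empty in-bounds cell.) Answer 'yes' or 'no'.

Answer: no

Derivation:
Check each piece cell at anchor (7, 2):
  offset (0,0) -> (7,2): empty -> OK
  offset (0,1) -> (7,3): occupied ('#') -> FAIL
  offset (1,0) -> (8,2): occupied ('#') -> FAIL
  offset (1,1) -> (8,3): occupied ('#') -> FAIL
All cells valid: no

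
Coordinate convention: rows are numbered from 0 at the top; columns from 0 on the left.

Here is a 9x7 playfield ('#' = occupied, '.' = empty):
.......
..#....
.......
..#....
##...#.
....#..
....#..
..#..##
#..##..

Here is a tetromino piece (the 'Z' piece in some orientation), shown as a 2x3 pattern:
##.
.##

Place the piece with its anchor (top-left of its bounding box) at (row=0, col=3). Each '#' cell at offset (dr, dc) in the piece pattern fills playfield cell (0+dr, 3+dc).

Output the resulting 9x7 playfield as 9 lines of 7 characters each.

Fill (0+0,3+0) = (0,3)
Fill (0+0,3+1) = (0,4)
Fill (0+1,3+1) = (1,4)
Fill (0+1,3+2) = (1,5)

Answer: ...##..
..#.##.
.......
..#....
##...#.
....#..
....#..
..#..##
#..##..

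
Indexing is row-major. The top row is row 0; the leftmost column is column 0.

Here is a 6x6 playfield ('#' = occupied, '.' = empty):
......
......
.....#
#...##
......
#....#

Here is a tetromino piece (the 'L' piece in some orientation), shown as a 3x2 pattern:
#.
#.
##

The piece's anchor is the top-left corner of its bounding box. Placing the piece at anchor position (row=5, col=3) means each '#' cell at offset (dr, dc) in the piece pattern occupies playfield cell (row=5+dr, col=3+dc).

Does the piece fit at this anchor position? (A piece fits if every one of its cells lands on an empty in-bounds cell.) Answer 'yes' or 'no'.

Check each piece cell at anchor (5, 3):
  offset (0,0) -> (5,3): empty -> OK
  offset (1,0) -> (6,3): out of bounds -> FAIL
  offset (2,0) -> (7,3): out of bounds -> FAIL
  offset (2,1) -> (7,4): out of bounds -> FAIL
All cells valid: no

Answer: no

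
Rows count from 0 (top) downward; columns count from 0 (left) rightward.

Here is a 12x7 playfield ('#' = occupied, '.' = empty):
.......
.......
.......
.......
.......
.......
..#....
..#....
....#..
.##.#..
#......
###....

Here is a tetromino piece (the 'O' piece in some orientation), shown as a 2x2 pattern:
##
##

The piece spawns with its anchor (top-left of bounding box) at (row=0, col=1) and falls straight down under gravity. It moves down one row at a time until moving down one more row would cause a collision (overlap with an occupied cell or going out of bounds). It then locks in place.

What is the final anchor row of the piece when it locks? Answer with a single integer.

Spawn at (row=0, col=1). Try each row:
  row 0: fits
  row 1: fits
  row 2: fits
  row 3: fits
  row 4: fits
  row 5: blocked -> lock at row 4

Answer: 4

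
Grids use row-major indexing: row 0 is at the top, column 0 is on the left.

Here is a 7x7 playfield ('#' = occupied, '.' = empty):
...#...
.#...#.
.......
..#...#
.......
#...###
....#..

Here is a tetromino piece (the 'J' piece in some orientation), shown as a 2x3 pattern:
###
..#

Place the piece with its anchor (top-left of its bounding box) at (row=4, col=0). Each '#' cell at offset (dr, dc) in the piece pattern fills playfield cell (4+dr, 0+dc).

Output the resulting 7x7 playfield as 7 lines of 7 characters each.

Answer: ...#...
.#...#.
.......
..#...#
###....
#.#.###
....#..

Derivation:
Fill (4+0,0+0) = (4,0)
Fill (4+0,0+1) = (4,1)
Fill (4+0,0+2) = (4,2)
Fill (4+1,0+2) = (5,2)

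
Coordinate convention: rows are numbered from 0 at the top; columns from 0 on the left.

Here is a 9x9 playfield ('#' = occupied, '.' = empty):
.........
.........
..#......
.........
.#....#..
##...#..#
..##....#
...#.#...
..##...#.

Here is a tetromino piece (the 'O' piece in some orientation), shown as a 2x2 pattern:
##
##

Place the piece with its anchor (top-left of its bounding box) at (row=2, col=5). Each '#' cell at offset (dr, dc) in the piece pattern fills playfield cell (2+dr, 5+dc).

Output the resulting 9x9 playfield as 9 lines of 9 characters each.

Fill (2+0,5+0) = (2,5)
Fill (2+0,5+1) = (2,6)
Fill (2+1,5+0) = (3,5)
Fill (2+1,5+1) = (3,6)

Answer: .........
.........
..#..##..
.....##..
.#....#..
##...#..#
..##....#
...#.#...
..##...#.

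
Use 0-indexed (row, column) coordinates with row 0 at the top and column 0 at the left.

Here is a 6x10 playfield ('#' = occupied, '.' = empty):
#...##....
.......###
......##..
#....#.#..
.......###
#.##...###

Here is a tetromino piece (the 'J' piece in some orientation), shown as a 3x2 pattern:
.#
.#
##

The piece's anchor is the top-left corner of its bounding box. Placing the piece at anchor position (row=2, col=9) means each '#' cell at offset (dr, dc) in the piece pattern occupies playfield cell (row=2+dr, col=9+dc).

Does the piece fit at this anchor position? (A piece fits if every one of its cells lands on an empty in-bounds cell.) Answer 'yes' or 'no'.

Answer: no

Derivation:
Check each piece cell at anchor (2, 9):
  offset (0,1) -> (2,10): out of bounds -> FAIL
  offset (1,1) -> (3,10): out of bounds -> FAIL
  offset (2,0) -> (4,9): occupied ('#') -> FAIL
  offset (2,1) -> (4,10): out of bounds -> FAIL
All cells valid: no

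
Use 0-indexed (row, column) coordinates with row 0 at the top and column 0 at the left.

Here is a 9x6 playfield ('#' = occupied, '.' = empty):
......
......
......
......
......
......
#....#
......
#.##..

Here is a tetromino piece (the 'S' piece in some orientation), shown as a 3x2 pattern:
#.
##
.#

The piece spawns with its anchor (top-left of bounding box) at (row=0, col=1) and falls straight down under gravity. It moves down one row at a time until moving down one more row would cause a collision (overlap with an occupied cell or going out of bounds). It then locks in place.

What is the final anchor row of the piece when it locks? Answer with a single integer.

Spawn at (row=0, col=1). Try each row:
  row 0: fits
  row 1: fits
  row 2: fits
  row 3: fits
  row 4: fits
  row 5: fits
  row 6: blocked -> lock at row 5

Answer: 5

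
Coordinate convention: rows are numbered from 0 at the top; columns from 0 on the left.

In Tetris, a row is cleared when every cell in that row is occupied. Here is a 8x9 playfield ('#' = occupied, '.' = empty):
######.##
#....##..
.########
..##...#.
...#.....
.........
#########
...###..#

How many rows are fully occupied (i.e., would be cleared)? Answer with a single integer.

Check each row:
  row 0: 1 empty cell -> not full
  row 1: 6 empty cells -> not full
  row 2: 1 empty cell -> not full
  row 3: 6 empty cells -> not full
  row 4: 8 empty cells -> not full
  row 5: 9 empty cells -> not full
  row 6: 0 empty cells -> FULL (clear)
  row 7: 5 empty cells -> not full
Total rows cleared: 1

Answer: 1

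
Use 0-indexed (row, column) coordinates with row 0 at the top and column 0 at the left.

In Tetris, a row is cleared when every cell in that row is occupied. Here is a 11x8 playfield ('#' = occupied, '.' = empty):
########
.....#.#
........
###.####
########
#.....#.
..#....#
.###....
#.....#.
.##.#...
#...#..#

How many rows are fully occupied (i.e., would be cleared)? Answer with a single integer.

Check each row:
  row 0: 0 empty cells -> FULL (clear)
  row 1: 6 empty cells -> not full
  row 2: 8 empty cells -> not full
  row 3: 1 empty cell -> not full
  row 4: 0 empty cells -> FULL (clear)
  row 5: 6 empty cells -> not full
  row 6: 6 empty cells -> not full
  row 7: 5 empty cells -> not full
  row 8: 6 empty cells -> not full
  row 9: 5 empty cells -> not full
  row 10: 5 empty cells -> not full
Total rows cleared: 2

Answer: 2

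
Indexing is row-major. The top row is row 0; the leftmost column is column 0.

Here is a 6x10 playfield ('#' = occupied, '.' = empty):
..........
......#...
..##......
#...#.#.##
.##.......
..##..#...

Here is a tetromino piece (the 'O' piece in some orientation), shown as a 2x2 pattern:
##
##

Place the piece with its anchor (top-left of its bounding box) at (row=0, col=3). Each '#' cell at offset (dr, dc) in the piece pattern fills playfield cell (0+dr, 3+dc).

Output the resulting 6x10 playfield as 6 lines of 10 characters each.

Fill (0+0,3+0) = (0,3)
Fill (0+0,3+1) = (0,4)
Fill (0+1,3+0) = (1,3)
Fill (0+1,3+1) = (1,4)

Answer: ...##.....
...##.#...
..##......
#...#.#.##
.##.......
..##..#...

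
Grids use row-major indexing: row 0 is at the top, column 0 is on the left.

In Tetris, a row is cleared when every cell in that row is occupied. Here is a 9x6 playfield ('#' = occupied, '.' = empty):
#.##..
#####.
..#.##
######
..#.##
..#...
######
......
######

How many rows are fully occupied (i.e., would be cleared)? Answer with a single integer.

Answer: 3

Derivation:
Check each row:
  row 0: 3 empty cells -> not full
  row 1: 1 empty cell -> not full
  row 2: 3 empty cells -> not full
  row 3: 0 empty cells -> FULL (clear)
  row 4: 3 empty cells -> not full
  row 5: 5 empty cells -> not full
  row 6: 0 empty cells -> FULL (clear)
  row 7: 6 empty cells -> not full
  row 8: 0 empty cells -> FULL (clear)
Total rows cleared: 3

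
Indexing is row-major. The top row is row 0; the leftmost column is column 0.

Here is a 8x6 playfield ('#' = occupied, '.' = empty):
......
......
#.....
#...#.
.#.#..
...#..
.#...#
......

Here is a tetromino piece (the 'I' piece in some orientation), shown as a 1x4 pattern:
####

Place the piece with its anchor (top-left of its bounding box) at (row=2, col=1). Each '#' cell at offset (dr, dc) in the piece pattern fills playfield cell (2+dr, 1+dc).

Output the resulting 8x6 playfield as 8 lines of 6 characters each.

Fill (2+0,1+0) = (2,1)
Fill (2+0,1+1) = (2,2)
Fill (2+0,1+2) = (2,3)
Fill (2+0,1+3) = (2,4)

Answer: ......
......
#####.
#...#.
.#.#..
...#..
.#...#
......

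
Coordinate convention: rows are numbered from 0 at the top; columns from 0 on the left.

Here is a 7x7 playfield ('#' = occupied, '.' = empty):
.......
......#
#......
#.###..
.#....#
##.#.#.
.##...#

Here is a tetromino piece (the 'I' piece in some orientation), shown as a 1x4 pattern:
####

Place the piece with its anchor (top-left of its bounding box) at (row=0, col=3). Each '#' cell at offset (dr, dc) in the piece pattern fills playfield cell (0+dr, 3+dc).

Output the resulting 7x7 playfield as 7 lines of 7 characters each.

Answer: ...####
......#
#......
#.###..
.#....#
##.#.#.
.##...#

Derivation:
Fill (0+0,3+0) = (0,3)
Fill (0+0,3+1) = (0,4)
Fill (0+0,3+2) = (0,5)
Fill (0+0,3+3) = (0,6)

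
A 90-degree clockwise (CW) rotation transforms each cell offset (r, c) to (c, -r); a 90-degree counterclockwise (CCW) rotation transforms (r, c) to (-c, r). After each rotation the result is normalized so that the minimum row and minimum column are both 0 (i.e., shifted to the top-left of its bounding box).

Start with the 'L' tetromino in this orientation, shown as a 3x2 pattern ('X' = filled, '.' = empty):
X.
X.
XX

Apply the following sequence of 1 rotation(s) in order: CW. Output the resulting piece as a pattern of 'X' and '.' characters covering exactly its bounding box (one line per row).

Answer: XXX
X..

Derivation:
Start:
X.
X.
XX
After rotation 1 (CW):
XXX
X..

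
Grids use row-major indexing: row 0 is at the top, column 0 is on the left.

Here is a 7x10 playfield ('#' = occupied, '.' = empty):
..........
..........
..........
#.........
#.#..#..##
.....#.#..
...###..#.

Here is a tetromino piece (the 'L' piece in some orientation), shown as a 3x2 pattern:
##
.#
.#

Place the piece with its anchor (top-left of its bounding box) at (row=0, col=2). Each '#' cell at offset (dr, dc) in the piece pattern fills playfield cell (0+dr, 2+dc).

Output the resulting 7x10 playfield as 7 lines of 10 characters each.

Answer: ..##......
...#......
...#......
#.........
#.#..#..##
.....#.#..
...###..#.

Derivation:
Fill (0+0,2+0) = (0,2)
Fill (0+0,2+1) = (0,3)
Fill (0+1,2+1) = (1,3)
Fill (0+2,2+1) = (2,3)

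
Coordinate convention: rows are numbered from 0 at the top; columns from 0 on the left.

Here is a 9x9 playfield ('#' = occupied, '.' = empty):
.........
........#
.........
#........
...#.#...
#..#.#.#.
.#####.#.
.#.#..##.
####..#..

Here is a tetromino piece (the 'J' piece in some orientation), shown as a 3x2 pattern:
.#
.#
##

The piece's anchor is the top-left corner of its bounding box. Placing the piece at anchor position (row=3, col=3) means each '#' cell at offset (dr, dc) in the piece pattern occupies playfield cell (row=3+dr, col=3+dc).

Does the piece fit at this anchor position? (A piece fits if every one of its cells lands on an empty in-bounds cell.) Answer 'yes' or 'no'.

Answer: no

Derivation:
Check each piece cell at anchor (3, 3):
  offset (0,1) -> (3,4): empty -> OK
  offset (1,1) -> (4,4): empty -> OK
  offset (2,0) -> (5,3): occupied ('#') -> FAIL
  offset (2,1) -> (5,4): empty -> OK
All cells valid: no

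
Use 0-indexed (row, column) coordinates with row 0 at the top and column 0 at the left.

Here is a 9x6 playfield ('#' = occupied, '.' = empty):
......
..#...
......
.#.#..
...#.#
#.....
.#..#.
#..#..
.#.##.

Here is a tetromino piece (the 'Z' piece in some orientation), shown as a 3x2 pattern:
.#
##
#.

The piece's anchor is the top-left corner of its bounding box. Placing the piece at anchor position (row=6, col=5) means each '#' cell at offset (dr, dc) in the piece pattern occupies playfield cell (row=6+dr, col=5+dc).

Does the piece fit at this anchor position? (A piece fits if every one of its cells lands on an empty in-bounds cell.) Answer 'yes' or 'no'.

Answer: no

Derivation:
Check each piece cell at anchor (6, 5):
  offset (0,1) -> (6,6): out of bounds -> FAIL
  offset (1,0) -> (7,5): empty -> OK
  offset (1,1) -> (7,6): out of bounds -> FAIL
  offset (2,0) -> (8,5): empty -> OK
All cells valid: no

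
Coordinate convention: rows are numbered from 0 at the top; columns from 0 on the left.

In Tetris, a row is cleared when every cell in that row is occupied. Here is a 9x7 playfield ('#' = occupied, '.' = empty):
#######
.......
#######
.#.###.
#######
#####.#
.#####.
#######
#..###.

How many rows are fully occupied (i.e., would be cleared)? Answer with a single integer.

Check each row:
  row 0: 0 empty cells -> FULL (clear)
  row 1: 7 empty cells -> not full
  row 2: 0 empty cells -> FULL (clear)
  row 3: 3 empty cells -> not full
  row 4: 0 empty cells -> FULL (clear)
  row 5: 1 empty cell -> not full
  row 6: 2 empty cells -> not full
  row 7: 0 empty cells -> FULL (clear)
  row 8: 3 empty cells -> not full
Total rows cleared: 4

Answer: 4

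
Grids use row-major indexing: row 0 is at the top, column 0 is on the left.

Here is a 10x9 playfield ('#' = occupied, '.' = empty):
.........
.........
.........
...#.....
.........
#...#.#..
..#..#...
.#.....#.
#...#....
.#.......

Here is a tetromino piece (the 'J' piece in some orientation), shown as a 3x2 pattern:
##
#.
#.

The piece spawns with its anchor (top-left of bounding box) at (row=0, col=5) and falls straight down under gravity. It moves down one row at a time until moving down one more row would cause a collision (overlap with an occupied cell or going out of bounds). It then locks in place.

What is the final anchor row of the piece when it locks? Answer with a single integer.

Spawn at (row=0, col=5). Try each row:
  row 0: fits
  row 1: fits
  row 2: fits
  row 3: fits
  row 4: blocked -> lock at row 3

Answer: 3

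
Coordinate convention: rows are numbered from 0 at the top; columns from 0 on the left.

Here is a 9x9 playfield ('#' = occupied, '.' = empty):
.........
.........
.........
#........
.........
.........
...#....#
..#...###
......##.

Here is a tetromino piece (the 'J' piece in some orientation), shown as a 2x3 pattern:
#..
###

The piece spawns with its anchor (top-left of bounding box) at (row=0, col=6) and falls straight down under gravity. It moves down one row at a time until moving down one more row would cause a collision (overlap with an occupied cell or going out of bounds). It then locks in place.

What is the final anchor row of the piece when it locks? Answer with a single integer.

Spawn at (row=0, col=6). Try each row:
  row 0: fits
  row 1: fits
  row 2: fits
  row 3: fits
  row 4: fits
  row 5: blocked -> lock at row 4

Answer: 4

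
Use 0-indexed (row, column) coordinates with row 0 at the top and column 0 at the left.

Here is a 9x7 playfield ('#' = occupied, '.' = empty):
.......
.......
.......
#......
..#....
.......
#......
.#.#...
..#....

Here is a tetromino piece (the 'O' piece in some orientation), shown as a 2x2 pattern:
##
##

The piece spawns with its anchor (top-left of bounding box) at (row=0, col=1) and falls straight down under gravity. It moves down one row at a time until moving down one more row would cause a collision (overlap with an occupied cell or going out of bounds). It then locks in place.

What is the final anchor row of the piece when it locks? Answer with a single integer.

Spawn at (row=0, col=1). Try each row:
  row 0: fits
  row 1: fits
  row 2: fits
  row 3: blocked -> lock at row 2

Answer: 2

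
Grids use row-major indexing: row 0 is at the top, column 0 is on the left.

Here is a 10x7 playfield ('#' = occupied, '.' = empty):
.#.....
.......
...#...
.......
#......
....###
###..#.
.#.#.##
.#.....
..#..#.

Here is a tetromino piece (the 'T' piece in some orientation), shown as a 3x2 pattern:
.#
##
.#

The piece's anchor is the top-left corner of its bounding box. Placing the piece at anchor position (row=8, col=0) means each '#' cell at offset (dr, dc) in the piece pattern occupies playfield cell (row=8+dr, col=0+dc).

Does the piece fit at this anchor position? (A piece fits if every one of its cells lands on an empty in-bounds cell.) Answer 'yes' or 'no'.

Answer: no

Derivation:
Check each piece cell at anchor (8, 0):
  offset (0,1) -> (8,1): occupied ('#') -> FAIL
  offset (1,0) -> (9,0): empty -> OK
  offset (1,1) -> (9,1): empty -> OK
  offset (2,1) -> (10,1): out of bounds -> FAIL
All cells valid: no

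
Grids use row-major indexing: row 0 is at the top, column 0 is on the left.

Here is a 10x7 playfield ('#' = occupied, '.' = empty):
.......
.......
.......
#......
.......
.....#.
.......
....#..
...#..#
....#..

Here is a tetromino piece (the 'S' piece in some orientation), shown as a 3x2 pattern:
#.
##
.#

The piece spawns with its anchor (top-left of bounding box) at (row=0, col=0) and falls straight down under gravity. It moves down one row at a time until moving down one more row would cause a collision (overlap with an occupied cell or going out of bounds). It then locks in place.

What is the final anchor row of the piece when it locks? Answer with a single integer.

Spawn at (row=0, col=0). Try each row:
  row 0: fits
  row 1: fits
  row 2: blocked -> lock at row 1

Answer: 1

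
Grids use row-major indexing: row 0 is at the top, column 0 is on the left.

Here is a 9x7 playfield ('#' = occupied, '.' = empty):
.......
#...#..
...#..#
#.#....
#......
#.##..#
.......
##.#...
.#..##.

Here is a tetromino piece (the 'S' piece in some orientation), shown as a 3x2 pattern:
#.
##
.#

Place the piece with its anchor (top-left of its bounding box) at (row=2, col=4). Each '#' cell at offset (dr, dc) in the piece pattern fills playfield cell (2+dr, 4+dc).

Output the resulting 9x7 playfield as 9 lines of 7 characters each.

Answer: .......
#...#..
...##.#
#.#.##.
#....#.
#.##..#
.......
##.#...
.#..##.

Derivation:
Fill (2+0,4+0) = (2,4)
Fill (2+1,4+0) = (3,4)
Fill (2+1,4+1) = (3,5)
Fill (2+2,4+1) = (4,5)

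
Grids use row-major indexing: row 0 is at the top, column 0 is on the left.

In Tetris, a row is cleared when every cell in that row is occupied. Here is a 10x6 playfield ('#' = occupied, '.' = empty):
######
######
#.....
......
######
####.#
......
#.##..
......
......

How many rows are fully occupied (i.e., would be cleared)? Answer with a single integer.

Check each row:
  row 0: 0 empty cells -> FULL (clear)
  row 1: 0 empty cells -> FULL (clear)
  row 2: 5 empty cells -> not full
  row 3: 6 empty cells -> not full
  row 4: 0 empty cells -> FULL (clear)
  row 5: 1 empty cell -> not full
  row 6: 6 empty cells -> not full
  row 7: 3 empty cells -> not full
  row 8: 6 empty cells -> not full
  row 9: 6 empty cells -> not full
Total rows cleared: 3

Answer: 3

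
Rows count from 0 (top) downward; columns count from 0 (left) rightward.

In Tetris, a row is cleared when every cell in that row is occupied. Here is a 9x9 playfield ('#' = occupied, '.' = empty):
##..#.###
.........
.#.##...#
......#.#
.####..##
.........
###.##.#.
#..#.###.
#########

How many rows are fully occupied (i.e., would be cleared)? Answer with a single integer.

Answer: 1

Derivation:
Check each row:
  row 0: 3 empty cells -> not full
  row 1: 9 empty cells -> not full
  row 2: 5 empty cells -> not full
  row 3: 7 empty cells -> not full
  row 4: 3 empty cells -> not full
  row 5: 9 empty cells -> not full
  row 6: 3 empty cells -> not full
  row 7: 4 empty cells -> not full
  row 8: 0 empty cells -> FULL (clear)
Total rows cleared: 1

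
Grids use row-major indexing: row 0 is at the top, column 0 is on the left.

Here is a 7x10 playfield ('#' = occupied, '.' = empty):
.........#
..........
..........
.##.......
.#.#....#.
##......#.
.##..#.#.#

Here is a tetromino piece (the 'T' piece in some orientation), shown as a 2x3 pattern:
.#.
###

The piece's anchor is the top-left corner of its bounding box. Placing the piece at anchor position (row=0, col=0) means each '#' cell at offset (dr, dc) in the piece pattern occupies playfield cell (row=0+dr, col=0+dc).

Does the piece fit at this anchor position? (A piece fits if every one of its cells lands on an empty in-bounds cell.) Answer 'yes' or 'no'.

Answer: yes

Derivation:
Check each piece cell at anchor (0, 0):
  offset (0,1) -> (0,1): empty -> OK
  offset (1,0) -> (1,0): empty -> OK
  offset (1,1) -> (1,1): empty -> OK
  offset (1,2) -> (1,2): empty -> OK
All cells valid: yes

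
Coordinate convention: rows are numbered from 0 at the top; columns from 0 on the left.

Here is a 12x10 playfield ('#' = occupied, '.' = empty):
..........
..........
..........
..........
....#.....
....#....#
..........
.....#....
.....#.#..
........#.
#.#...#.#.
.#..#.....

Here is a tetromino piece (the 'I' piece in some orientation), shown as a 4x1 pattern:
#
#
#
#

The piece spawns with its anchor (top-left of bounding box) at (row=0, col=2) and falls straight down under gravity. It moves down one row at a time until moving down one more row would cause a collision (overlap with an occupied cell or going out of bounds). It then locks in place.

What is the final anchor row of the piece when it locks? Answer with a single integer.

Answer: 6

Derivation:
Spawn at (row=0, col=2). Try each row:
  row 0: fits
  row 1: fits
  row 2: fits
  row 3: fits
  row 4: fits
  row 5: fits
  row 6: fits
  row 7: blocked -> lock at row 6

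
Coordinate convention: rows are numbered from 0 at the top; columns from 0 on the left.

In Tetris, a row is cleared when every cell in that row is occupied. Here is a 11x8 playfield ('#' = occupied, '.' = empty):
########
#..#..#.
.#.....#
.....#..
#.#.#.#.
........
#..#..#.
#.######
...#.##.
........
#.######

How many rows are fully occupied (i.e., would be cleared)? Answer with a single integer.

Check each row:
  row 0: 0 empty cells -> FULL (clear)
  row 1: 5 empty cells -> not full
  row 2: 6 empty cells -> not full
  row 3: 7 empty cells -> not full
  row 4: 4 empty cells -> not full
  row 5: 8 empty cells -> not full
  row 6: 5 empty cells -> not full
  row 7: 1 empty cell -> not full
  row 8: 5 empty cells -> not full
  row 9: 8 empty cells -> not full
  row 10: 1 empty cell -> not full
Total rows cleared: 1

Answer: 1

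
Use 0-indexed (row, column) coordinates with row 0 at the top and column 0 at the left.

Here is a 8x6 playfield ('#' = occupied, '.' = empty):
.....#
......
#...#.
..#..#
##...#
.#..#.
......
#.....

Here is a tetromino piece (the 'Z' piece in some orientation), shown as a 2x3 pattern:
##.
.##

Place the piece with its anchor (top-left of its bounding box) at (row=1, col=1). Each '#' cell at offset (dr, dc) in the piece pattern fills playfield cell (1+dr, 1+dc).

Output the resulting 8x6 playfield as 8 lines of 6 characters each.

Fill (1+0,1+0) = (1,1)
Fill (1+0,1+1) = (1,2)
Fill (1+1,1+1) = (2,2)
Fill (1+1,1+2) = (2,3)

Answer: .....#
.##...
#.###.
..#..#
##...#
.#..#.
......
#.....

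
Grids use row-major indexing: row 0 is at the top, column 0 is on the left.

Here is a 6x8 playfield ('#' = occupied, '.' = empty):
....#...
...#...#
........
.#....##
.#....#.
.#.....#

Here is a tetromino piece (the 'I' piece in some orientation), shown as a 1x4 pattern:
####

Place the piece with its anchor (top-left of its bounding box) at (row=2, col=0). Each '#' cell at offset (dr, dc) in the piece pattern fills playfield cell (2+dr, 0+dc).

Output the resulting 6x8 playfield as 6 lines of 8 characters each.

Fill (2+0,0+0) = (2,0)
Fill (2+0,0+1) = (2,1)
Fill (2+0,0+2) = (2,2)
Fill (2+0,0+3) = (2,3)

Answer: ....#...
...#...#
####....
.#....##
.#....#.
.#.....#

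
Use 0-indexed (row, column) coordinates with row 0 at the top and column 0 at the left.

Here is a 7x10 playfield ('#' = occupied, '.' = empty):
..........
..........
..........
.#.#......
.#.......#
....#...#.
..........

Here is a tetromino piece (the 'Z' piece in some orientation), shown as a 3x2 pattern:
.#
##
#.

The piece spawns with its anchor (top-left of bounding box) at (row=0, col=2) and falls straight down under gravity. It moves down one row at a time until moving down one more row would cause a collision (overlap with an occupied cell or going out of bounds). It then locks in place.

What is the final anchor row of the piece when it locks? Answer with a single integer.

Answer: 1

Derivation:
Spawn at (row=0, col=2). Try each row:
  row 0: fits
  row 1: fits
  row 2: blocked -> lock at row 1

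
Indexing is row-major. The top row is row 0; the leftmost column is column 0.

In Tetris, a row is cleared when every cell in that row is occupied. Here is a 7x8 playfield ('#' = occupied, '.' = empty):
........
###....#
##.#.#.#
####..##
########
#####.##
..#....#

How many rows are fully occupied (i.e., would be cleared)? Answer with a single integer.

Answer: 1

Derivation:
Check each row:
  row 0: 8 empty cells -> not full
  row 1: 4 empty cells -> not full
  row 2: 3 empty cells -> not full
  row 3: 2 empty cells -> not full
  row 4: 0 empty cells -> FULL (clear)
  row 5: 1 empty cell -> not full
  row 6: 6 empty cells -> not full
Total rows cleared: 1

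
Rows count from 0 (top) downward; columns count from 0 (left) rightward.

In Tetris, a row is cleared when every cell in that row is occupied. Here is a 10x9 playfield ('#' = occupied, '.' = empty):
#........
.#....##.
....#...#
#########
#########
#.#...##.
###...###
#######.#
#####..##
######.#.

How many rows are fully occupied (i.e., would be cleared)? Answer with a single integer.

Answer: 2

Derivation:
Check each row:
  row 0: 8 empty cells -> not full
  row 1: 6 empty cells -> not full
  row 2: 7 empty cells -> not full
  row 3: 0 empty cells -> FULL (clear)
  row 4: 0 empty cells -> FULL (clear)
  row 5: 5 empty cells -> not full
  row 6: 3 empty cells -> not full
  row 7: 1 empty cell -> not full
  row 8: 2 empty cells -> not full
  row 9: 2 empty cells -> not full
Total rows cleared: 2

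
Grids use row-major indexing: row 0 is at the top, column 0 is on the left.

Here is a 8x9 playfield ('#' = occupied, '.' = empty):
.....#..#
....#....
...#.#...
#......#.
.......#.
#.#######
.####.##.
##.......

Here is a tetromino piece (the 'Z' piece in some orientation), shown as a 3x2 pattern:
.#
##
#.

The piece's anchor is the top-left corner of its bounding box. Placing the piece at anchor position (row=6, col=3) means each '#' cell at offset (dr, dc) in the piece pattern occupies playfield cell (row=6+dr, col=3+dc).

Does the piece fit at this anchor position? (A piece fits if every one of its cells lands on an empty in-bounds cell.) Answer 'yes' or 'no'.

Answer: no

Derivation:
Check each piece cell at anchor (6, 3):
  offset (0,1) -> (6,4): occupied ('#') -> FAIL
  offset (1,0) -> (7,3): empty -> OK
  offset (1,1) -> (7,4): empty -> OK
  offset (2,0) -> (8,3): out of bounds -> FAIL
All cells valid: no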